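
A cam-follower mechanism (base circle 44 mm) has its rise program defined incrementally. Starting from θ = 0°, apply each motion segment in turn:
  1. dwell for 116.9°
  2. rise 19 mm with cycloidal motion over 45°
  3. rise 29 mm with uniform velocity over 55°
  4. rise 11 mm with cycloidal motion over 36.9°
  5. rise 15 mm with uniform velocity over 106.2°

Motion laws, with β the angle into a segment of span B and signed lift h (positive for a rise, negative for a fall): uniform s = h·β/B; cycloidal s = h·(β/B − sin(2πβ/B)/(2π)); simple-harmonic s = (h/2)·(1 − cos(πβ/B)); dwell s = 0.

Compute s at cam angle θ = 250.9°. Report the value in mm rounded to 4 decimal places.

seg 1 [0°–116.9°] dwell: s stays 0.0000
seg 2 [116.9°–161.9°] cycloidal, h=19: full span → s += 19 → s = 19.0000
seg 3 [161.9°–216.9°] uniform, h=29: full span → s += 29 → s = 48.0000
seg 4 [216.9°–253.8°] cycloidal, h=11: θ=250.9° here. β=34, B=36.9. 11·(0.9214 − sin(2π·0.9214)/(2π)) = 10.9653 → s = 58.9653

58.9653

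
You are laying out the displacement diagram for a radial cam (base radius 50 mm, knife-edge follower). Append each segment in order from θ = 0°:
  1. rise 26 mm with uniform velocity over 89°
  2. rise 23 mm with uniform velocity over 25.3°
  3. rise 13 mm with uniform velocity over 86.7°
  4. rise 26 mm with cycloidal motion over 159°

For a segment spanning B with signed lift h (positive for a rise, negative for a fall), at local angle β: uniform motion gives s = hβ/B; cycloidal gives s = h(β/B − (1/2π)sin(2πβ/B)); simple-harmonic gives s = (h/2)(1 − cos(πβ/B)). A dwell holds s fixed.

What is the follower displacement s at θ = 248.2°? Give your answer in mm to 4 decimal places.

seg 1 [0°–89°] uniform, h=26: full span → s += 26 → s = 26.0000
seg 2 [89°–114.3°] uniform, h=23: full span → s += 23 → s = 49.0000
seg 3 [114.3°–201°] uniform, h=13: full span → s += 13 → s = 62.0000
seg 4 [201°–360°] cycloidal, h=26: θ=248.2° here. β=47.2, B=159. 26·(0.2969 − sin(2π·0.2969)/(2π)) = 3.7582 → s = 65.7582

65.7582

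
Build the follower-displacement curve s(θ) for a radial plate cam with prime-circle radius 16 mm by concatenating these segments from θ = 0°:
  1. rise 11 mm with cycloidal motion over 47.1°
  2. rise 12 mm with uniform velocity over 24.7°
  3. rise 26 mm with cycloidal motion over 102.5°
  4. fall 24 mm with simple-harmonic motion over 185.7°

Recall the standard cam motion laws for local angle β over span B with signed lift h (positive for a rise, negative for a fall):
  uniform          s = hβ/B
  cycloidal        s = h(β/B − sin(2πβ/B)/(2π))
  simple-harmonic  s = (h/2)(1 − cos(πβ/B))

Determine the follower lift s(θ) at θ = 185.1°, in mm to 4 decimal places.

seg 1 [0°–47.1°] cycloidal, h=11: full span → s += 11 → s = 11.0000
seg 2 [47.1°–71.8°] uniform, h=12: full span → s += 12 → s = 23.0000
seg 3 [71.8°–174.3°] cycloidal, h=26: full span → s += 26 → s = 49.0000
seg 4 [174.3°–360°] simple-harmonic, h=-24: θ=185.1° here. β=10.8, B=185.7. -24/2·(1 − cos(π·0.0582)) = -0.1997 → s = 48.8003

48.8003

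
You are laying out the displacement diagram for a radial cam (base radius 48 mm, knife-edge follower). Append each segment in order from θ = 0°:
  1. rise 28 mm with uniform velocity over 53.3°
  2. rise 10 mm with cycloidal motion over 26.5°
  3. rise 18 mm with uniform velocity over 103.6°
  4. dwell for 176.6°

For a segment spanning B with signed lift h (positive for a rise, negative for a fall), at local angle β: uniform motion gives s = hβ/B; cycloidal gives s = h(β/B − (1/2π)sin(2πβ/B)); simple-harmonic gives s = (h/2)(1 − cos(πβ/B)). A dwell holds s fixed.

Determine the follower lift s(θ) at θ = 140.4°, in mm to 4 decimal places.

seg 1 [0°–53.3°] uniform, h=28: full span → s += 28 → s = 28.0000
seg 2 [53.3°–79.8°] cycloidal, h=10: full span → s += 10 → s = 38.0000
seg 3 [79.8°–183.4°] uniform, h=18: θ=140.4° here. β=60.6, B=103.6. 18·60.6/103.6 = 10.5290 → s = 48.5290

48.5290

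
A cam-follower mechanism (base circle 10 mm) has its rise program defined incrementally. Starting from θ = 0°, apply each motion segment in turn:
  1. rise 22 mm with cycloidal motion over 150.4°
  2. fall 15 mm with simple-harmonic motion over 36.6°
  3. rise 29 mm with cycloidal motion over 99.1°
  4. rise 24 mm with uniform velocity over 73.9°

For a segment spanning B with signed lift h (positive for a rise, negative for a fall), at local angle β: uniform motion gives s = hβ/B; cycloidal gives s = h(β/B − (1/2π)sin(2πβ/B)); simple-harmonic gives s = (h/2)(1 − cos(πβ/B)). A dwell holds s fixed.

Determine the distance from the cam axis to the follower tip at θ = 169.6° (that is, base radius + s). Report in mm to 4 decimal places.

seg 1 [0°–150.4°] cycloidal, h=22: full span → s += 22 → s = 22.0000
seg 2 [150.4°–187°] simple-harmonic, h=-15: θ=169.6° here. β=19.2, B=36.6. -15/2·(1 − cos(π·0.5246)) = -8.0788 → s = 13.9212
radial distance = base radius + s = 10 + 13.9212 = 23.9212

23.9212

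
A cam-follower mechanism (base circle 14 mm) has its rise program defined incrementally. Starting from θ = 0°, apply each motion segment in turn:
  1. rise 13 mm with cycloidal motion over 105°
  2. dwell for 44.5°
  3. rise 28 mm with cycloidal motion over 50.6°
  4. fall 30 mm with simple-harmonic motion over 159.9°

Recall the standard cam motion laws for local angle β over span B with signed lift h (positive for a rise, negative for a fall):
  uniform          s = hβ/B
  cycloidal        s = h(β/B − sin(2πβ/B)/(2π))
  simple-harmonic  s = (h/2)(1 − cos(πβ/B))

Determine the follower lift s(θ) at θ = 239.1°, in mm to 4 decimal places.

seg 1 [0°–105°] cycloidal, h=13: full span → s += 13 → s = 13.0000
seg 2 [105°–149.5°] dwell: s stays 13.0000
seg 3 [149.5°–200.1°] cycloidal, h=28: full span → s += 28 → s = 41.0000
seg 4 [200.1°–360°] simple-harmonic, h=-30: θ=239.1° here. β=39, B=159.9. -30/2·(1 − cos(π·0.2439)) = -4.1922 → s = 36.8078

36.8078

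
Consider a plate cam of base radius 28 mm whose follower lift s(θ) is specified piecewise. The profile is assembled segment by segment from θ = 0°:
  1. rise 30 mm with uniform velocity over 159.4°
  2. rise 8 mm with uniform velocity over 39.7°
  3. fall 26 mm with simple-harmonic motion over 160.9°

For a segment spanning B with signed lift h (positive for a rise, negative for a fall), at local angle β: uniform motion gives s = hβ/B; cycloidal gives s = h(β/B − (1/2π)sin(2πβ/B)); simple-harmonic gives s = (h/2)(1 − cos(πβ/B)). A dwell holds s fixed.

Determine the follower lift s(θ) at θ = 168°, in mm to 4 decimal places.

seg 1 [0°–159.4°] uniform, h=30: full span → s += 30 → s = 30.0000
seg 2 [159.4°–199.1°] uniform, h=8: θ=168° here. β=8.6, B=39.7. 8·8.6/39.7 = 1.7330 → s = 31.7330

31.7330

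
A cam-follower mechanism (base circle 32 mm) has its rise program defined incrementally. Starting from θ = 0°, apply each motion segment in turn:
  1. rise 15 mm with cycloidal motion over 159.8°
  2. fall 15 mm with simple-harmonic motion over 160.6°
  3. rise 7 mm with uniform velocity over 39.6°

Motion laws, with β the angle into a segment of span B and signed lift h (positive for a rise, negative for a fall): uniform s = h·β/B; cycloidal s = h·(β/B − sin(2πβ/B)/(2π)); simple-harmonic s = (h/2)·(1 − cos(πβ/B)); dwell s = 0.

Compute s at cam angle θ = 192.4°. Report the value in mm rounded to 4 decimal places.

seg 1 [0°–159.8°] cycloidal, h=15: full span → s += 15 → s = 15.0000
seg 2 [159.8°–320.4°] simple-harmonic, h=-15: θ=192.4° here. β=32.6, B=160.6. -15/2·(1 − cos(π·0.2030)) = -1.4740 → s = 13.5260

13.5260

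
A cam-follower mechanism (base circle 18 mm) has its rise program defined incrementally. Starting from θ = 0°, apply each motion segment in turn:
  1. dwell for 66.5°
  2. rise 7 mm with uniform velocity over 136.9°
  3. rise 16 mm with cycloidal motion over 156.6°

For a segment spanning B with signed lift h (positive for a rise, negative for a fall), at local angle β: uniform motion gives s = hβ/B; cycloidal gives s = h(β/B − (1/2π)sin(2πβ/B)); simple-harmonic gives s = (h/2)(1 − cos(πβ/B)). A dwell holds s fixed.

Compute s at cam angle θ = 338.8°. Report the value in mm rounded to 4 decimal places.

seg 1 [0°–66.5°] dwell: s stays 0.0000
seg 2 [66.5°–203.4°] uniform, h=7: full span → s += 7 → s = 7.0000
seg 3 [203.4°–360°] cycloidal, h=16: θ=338.8° here. β=135.4, B=156.6. 16·(0.8646 − sin(2π·0.8646)/(2π)) = 15.7481 → s = 22.7481

22.7481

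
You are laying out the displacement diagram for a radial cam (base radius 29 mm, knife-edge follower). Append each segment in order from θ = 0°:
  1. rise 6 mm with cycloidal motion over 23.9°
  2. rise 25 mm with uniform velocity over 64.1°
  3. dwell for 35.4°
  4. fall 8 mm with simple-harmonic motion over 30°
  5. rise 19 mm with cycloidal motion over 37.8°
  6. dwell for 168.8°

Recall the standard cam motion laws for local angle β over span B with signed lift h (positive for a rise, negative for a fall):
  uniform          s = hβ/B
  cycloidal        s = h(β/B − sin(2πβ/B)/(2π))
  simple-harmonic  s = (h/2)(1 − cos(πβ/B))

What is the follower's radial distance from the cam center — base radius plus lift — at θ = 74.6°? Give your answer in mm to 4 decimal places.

seg 1 [0°–23.9°] cycloidal, h=6: full span → s += 6 → s = 6.0000
seg 2 [23.9°–88°] uniform, h=25: θ=74.6° here. β=50.7, B=64.1. 25·50.7/64.1 = 19.7738 → s = 25.7738
radial distance = base radius + s = 29 + 25.7738 = 54.7738

54.7738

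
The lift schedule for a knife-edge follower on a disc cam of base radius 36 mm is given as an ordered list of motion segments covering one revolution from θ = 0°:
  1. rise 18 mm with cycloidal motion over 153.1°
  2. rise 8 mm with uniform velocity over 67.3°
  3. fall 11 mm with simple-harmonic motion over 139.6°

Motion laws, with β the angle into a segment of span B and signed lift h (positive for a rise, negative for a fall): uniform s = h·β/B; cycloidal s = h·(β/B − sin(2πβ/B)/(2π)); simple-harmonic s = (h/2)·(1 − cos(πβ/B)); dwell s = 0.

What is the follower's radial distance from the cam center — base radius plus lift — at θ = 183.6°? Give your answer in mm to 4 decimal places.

seg 1 [0°–153.1°] cycloidal, h=18: full span → s += 18 → s = 18.0000
seg 2 [153.1°–220.4°] uniform, h=8: θ=183.6° here. β=30.5, B=67.3. 8·30.5/67.3 = 3.6256 → s = 21.6256
radial distance = base radius + s = 36 + 21.6256 = 57.6256

57.6256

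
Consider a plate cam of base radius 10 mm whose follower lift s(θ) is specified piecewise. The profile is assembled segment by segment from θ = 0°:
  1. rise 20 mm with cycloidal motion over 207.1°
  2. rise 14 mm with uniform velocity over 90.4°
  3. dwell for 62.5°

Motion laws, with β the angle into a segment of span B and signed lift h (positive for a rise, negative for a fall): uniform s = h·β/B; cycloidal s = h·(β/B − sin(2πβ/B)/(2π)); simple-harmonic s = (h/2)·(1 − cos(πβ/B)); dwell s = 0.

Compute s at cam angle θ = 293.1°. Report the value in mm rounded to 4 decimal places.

seg 1 [0°–207.1°] cycloidal, h=20: full span → s += 20 → s = 20.0000
seg 2 [207.1°–297.5°] uniform, h=14: θ=293.1° here. β=86, B=90.4. 14·86/90.4 = 13.3186 → s = 33.3186

33.3186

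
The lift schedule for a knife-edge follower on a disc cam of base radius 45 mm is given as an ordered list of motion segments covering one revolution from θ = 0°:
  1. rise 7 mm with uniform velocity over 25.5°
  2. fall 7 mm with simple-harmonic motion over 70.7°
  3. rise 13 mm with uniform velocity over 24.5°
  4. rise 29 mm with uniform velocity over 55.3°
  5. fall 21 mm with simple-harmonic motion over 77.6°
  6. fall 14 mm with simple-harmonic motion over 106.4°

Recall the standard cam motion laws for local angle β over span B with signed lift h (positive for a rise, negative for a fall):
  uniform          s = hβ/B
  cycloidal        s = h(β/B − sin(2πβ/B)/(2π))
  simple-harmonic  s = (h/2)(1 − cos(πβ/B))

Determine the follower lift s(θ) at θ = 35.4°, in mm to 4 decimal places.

seg 1 [0°–25.5°] uniform, h=7: full span → s += 7 → s = 7.0000
seg 2 [25.5°–96.2°] simple-harmonic, h=-7: θ=35.4° here. β=9.9, B=70.7. -7/2·(1 − cos(π·0.1400)) = -0.3332 → s = 6.6668

6.6668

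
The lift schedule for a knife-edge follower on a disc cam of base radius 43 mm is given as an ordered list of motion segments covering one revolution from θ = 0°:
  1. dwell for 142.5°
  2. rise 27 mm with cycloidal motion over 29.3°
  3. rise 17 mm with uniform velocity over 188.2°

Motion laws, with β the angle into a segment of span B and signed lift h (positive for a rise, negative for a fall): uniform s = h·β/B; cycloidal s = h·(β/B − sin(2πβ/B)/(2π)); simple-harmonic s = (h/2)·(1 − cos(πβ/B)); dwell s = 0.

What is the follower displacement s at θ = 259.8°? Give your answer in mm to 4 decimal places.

seg 1 [0°–142.5°] dwell: s stays 0.0000
seg 2 [142.5°–171.8°] cycloidal, h=27: full span → s += 27 → s = 27.0000
seg 3 [171.8°–360°] uniform, h=17: θ=259.8° here. β=88, B=188.2. 17·88/188.2 = 7.9490 → s = 34.9490

34.9490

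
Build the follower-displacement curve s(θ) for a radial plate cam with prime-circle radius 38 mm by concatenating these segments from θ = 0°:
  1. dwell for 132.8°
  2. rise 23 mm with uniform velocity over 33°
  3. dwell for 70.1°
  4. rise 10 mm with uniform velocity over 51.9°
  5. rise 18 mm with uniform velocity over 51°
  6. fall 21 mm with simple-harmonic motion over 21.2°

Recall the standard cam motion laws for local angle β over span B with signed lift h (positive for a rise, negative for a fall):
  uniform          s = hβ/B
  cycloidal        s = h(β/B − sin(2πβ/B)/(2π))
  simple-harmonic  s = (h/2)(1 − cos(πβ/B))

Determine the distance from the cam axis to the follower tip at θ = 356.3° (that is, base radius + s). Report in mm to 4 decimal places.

seg 1 [0°–132.8°] dwell: s stays 0.0000
seg 2 [132.8°–165.8°] uniform, h=23: full span → s += 23 → s = 23.0000
seg 3 [165.8°–235.9°] dwell: s stays 23.0000
seg 4 [235.9°–287.8°] uniform, h=10: full span → s += 10 → s = 33.0000
seg 5 [287.8°–338.8°] uniform, h=18: full span → s += 18 → s = 51.0000
seg 6 [338.8°–360°] simple-harmonic, h=-21: θ=356.3° here. β=17.5, B=21.2. -21/2·(1 − cos(π·0.8255)) = -19.4608 → s = 31.5392
radial distance = base radius + s = 38 + 31.5392 = 69.5392

69.5392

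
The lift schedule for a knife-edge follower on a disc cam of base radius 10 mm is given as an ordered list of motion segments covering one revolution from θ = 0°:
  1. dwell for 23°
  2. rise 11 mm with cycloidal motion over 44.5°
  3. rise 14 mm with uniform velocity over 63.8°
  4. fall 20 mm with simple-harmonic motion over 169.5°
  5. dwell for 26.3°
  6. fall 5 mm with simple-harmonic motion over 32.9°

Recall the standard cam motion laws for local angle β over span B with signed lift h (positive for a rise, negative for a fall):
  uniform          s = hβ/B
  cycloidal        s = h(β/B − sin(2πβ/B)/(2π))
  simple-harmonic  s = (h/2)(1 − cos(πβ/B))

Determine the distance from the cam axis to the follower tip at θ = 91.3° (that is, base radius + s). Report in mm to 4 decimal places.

seg 1 [0°–23°] dwell: s stays 0.0000
seg 2 [23°–67.5°] cycloidal, h=11: full span → s += 11 → s = 11.0000
seg 3 [67.5°–131.3°] uniform, h=14: θ=91.3° here. β=23.8, B=63.8. 14·23.8/63.8 = 5.2226 → s = 16.2226
radial distance = base radius + s = 10 + 16.2226 = 26.2226

26.2226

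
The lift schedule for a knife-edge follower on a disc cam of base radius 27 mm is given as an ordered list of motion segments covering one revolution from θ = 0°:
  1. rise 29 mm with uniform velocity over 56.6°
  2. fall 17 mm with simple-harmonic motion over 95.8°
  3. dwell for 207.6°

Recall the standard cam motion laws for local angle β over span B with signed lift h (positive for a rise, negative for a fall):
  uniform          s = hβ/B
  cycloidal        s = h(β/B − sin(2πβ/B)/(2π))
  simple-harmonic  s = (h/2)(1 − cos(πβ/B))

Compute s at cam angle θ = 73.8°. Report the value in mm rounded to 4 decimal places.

seg 1 [0°–56.6°] uniform, h=29: full span → s += 29 → s = 29.0000
seg 2 [56.6°–152.4°] simple-harmonic, h=-17: θ=73.8° here. β=17.2, B=95.8. -17/2·(1 − cos(π·0.1795)) = -1.3166 → s = 27.6834

27.6834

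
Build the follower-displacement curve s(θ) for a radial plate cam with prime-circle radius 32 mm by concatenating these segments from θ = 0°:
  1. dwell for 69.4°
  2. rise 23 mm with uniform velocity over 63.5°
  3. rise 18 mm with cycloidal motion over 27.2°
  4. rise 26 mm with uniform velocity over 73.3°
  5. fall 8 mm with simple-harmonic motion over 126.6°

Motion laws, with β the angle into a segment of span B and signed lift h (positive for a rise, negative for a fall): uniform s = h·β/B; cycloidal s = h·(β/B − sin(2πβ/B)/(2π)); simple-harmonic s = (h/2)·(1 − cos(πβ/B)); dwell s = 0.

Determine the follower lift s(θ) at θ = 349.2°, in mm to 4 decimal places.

seg 1 [0°–69.4°] dwell: s stays 0.0000
seg 2 [69.4°–132.9°] uniform, h=23: full span → s += 23 → s = 23.0000
seg 3 [132.9°–160.1°] cycloidal, h=18: full span → s += 18 → s = 41.0000
seg 4 [160.1°–233.4°] uniform, h=26: full span → s += 26 → s = 67.0000
seg 5 [233.4°–360°] simple-harmonic, h=-8: θ=349.2° here. β=115.8, B=126.6. -8/2·(1 − cos(π·0.9147)) = -7.8572 → s = 59.1428

59.1428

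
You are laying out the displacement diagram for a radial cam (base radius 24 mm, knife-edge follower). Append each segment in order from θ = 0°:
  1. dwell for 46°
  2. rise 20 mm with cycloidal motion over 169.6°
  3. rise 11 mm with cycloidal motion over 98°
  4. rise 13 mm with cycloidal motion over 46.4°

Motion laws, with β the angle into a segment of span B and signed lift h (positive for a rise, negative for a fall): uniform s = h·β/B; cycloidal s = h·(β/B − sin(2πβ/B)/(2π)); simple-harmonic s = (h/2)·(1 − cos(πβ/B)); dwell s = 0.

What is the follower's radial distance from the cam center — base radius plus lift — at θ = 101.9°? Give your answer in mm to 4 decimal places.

seg 1 [0°–46°] dwell: s stays 0.0000
seg 2 [46°–215.6°] cycloidal, h=20: θ=101.9° here. β=55.9, B=169.6. 20·(0.3296 − sin(2π·0.3296)/(2π)) = 3.7988 → s = 3.7988
radial distance = base radius + s = 24 + 3.7988 = 27.7988

27.7988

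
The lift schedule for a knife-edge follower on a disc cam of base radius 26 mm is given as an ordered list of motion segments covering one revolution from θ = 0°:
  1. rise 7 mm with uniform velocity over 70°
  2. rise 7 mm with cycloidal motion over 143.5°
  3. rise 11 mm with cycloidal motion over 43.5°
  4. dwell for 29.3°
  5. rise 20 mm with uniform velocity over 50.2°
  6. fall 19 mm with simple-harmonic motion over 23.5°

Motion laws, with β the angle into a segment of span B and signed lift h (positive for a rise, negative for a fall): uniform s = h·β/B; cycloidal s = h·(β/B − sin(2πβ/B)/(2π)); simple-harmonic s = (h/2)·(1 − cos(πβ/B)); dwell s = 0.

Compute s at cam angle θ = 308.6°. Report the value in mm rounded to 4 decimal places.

seg 1 [0°–70°] uniform, h=7: full span → s += 7 → s = 7.0000
seg 2 [70°–213.5°] cycloidal, h=7: full span → s += 7 → s = 14.0000
seg 3 [213.5°–257°] cycloidal, h=11: full span → s += 11 → s = 25.0000
seg 4 [257°–286.3°] dwell: s stays 25.0000
seg 5 [286.3°–336.5°] uniform, h=20: θ=308.6° here. β=22.3, B=50.2. 20·22.3/50.2 = 8.8845 → s = 33.8845

33.8845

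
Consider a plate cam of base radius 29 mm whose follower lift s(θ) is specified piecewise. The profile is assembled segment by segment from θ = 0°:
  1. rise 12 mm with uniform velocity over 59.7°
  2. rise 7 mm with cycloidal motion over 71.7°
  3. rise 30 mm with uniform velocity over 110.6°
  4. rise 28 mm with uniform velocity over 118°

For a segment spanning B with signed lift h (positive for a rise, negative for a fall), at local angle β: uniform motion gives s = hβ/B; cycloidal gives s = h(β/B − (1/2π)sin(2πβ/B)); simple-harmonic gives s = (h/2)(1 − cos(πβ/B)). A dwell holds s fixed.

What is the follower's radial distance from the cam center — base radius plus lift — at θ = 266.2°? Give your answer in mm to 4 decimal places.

seg 1 [0°–59.7°] uniform, h=12: full span → s += 12 → s = 12.0000
seg 2 [59.7°–131.4°] cycloidal, h=7: full span → s += 7 → s = 19.0000
seg 3 [131.4°–242°] uniform, h=30: full span → s += 30 → s = 49.0000
seg 4 [242°–360°] uniform, h=28: θ=266.2° here. β=24.2, B=118. 28·24.2/118 = 5.7424 → s = 54.7424
radial distance = base radius + s = 29 + 54.7424 = 83.7424

83.7424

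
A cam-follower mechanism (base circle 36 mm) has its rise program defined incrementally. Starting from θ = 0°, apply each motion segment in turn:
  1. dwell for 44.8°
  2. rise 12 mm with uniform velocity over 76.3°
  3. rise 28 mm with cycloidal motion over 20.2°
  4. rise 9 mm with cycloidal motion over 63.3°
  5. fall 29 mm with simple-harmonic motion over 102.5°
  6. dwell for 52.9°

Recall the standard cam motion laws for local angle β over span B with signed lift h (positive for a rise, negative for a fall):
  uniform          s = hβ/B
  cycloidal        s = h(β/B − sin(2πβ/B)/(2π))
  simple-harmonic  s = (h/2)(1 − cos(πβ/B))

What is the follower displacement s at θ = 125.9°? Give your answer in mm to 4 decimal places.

seg 1 [0°–44.8°] dwell: s stays 0.0000
seg 2 [44.8°–121.1°] uniform, h=12: full span → s += 12 → s = 12.0000
seg 3 [121.1°–141.3°] cycloidal, h=28: θ=125.9° here. β=4.8, B=20.2. 28·(0.2376 − sin(2π·0.2376)/(2π)) = 2.2106 → s = 14.2106

14.2106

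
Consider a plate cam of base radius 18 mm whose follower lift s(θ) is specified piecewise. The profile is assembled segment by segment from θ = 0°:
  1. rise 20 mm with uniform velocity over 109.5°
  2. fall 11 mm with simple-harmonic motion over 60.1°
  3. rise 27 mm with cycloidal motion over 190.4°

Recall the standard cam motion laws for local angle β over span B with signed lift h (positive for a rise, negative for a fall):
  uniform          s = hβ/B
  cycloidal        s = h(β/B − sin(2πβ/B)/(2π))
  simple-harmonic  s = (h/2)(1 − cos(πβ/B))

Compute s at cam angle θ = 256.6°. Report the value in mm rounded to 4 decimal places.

seg 1 [0°–109.5°] uniform, h=20: full span → s += 20 → s = 20.0000
seg 2 [109.5°–169.6°] simple-harmonic, h=-11: full span → s += -11 → s = 9.0000
seg 3 [169.6°–360°] cycloidal, h=27: θ=256.6° here. β=87, B=190.4. 27·(0.4569 − sin(2π·0.4569)/(2π)) = 11.1885 → s = 20.1885

20.1885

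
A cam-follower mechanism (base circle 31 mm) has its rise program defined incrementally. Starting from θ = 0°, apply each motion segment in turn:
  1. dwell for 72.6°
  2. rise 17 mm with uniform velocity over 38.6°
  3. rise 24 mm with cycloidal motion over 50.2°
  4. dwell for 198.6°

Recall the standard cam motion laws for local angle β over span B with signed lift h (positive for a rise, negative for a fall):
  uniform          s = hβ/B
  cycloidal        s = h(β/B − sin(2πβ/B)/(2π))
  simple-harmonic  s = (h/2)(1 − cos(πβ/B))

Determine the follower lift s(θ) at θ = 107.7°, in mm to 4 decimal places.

seg 1 [0°–72.6°] dwell: s stays 0.0000
seg 2 [72.6°–111.2°] uniform, h=17: θ=107.7° here. β=35.1, B=38.6. 17·35.1/38.6 = 15.4585 → s = 15.4585

15.4585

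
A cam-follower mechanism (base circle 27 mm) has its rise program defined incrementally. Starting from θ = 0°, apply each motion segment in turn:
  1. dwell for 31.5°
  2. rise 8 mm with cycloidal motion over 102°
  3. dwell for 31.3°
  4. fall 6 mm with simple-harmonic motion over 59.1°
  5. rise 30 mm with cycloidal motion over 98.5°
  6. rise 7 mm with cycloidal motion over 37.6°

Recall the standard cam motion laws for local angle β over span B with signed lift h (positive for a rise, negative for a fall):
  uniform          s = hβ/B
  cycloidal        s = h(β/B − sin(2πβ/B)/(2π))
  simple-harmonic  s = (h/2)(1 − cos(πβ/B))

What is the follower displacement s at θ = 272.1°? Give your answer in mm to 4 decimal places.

seg 1 [0°–31.5°] dwell: s stays 0.0000
seg 2 [31.5°–133.5°] cycloidal, h=8: full span → s += 8 → s = 8.0000
seg 3 [133.5°–164.8°] dwell: s stays 8.0000
seg 4 [164.8°–223.9°] simple-harmonic, h=-6: full span → s += -6 → s = 2.0000
seg 5 [223.9°–322.4°] cycloidal, h=30: θ=272.1° here. β=48.2, B=98.5. 30·(0.4893 − sin(2π·0.4893)/(2π)) = 14.3606 → s = 16.3606

16.3606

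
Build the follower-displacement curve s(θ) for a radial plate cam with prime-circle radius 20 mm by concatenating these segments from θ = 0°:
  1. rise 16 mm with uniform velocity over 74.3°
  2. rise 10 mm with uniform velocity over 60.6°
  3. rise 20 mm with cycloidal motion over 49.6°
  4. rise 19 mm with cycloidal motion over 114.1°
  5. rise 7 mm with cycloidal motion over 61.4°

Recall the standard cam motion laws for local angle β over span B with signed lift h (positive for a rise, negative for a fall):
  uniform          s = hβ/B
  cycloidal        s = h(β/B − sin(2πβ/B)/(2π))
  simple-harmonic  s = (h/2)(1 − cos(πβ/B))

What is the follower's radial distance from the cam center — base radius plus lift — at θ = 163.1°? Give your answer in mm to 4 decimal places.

seg 1 [0°–74.3°] uniform, h=16: full span → s += 16 → s = 16.0000
seg 2 [74.3°–134.9°] uniform, h=10: full span → s += 10 → s = 26.0000
seg 3 [134.9°–184.5°] cycloidal, h=20: θ=163.1° here. β=28.2, B=49.6. 20·(0.5685 − sin(2π·0.5685)/(2π)) = 12.6999 → s = 38.6999
radial distance = base radius + s = 20 + 38.6999 = 58.6999

58.6999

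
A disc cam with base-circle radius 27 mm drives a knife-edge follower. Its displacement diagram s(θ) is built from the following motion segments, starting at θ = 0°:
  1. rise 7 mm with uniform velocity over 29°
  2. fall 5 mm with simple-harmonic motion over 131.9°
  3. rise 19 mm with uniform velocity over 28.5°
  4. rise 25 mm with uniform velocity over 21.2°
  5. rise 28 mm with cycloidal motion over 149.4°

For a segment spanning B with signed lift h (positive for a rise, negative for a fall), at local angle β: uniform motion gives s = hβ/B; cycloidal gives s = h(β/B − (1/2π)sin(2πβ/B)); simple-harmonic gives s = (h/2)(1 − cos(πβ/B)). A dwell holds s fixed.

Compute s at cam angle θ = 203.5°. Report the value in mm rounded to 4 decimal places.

seg 1 [0°–29°] uniform, h=7: full span → s += 7 → s = 7.0000
seg 2 [29°–160.9°] simple-harmonic, h=-5: full span → s += -5 → s = 2.0000
seg 3 [160.9°–189.4°] uniform, h=19: full span → s += 19 → s = 21.0000
seg 4 [189.4°–210.6°] uniform, h=25: θ=203.5° here. β=14.1, B=21.2. 25·14.1/21.2 = 16.6274 → s = 37.6274

37.6274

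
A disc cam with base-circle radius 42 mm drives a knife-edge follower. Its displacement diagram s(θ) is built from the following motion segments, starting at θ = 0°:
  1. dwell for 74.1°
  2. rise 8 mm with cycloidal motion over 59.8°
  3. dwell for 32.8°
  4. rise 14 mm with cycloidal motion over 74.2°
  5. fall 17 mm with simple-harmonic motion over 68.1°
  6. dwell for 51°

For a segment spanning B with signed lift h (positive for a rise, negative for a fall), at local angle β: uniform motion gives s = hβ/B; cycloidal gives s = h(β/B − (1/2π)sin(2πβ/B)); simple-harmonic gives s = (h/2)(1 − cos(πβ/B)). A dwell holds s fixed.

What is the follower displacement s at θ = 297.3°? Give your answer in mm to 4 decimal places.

seg 1 [0°–74.1°] dwell: s stays 0.0000
seg 2 [74.1°–133.9°] cycloidal, h=8: full span → s += 8 → s = 8.0000
seg 3 [133.9°–166.7°] dwell: s stays 8.0000
seg 4 [166.7°–240.9°] cycloidal, h=14: full span → s += 14 → s = 22.0000
seg 5 [240.9°–309°] simple-harmonic, h=-17: θ=297.3° here. β=56.4, B=68.1. -17/2·(1 − cos(π·0.8282)) = -15.7916 → s = 6.2084

6.2084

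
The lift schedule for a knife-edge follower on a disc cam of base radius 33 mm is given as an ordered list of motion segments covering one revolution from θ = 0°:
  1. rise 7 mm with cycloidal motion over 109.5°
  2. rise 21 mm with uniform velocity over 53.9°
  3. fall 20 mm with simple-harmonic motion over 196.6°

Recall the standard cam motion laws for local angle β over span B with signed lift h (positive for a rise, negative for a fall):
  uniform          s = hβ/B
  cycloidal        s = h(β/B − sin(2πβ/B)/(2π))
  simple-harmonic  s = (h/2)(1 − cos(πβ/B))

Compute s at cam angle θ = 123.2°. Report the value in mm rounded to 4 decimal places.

seg 1 [0°–109.5°] cycloidal, h=7: full span → s += 7 → s = 7.0000
seg 2 [109.5°–163.4°] uniform, h=21: θ=123.2° here. β=13.7, B=53.9. 21·13.7/53.9 = 5.3377 → s = 12.3377

12.3377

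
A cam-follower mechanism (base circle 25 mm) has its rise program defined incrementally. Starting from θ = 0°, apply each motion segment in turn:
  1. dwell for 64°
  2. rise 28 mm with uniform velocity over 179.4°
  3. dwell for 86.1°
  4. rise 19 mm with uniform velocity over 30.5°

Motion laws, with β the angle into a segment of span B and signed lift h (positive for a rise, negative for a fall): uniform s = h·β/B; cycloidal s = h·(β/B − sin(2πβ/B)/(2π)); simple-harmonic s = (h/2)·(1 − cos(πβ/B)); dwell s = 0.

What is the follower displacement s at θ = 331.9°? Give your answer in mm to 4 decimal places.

seg 1 [0°–64°] dwell: s stays 0.0000
seg 2 [64°–243.4°] uniform, h=28: full span → s += 28 → s = 28.0000
seg 3 [243.4°–329.5°] dwell: s stays 28.0000
seg 4 [329.5°–360°] uniform, h=19: θ=331.9° here. β=2.4, B=30.5. 19·2.4/30.5 = 1.4951 → s = 29.4951

29.4951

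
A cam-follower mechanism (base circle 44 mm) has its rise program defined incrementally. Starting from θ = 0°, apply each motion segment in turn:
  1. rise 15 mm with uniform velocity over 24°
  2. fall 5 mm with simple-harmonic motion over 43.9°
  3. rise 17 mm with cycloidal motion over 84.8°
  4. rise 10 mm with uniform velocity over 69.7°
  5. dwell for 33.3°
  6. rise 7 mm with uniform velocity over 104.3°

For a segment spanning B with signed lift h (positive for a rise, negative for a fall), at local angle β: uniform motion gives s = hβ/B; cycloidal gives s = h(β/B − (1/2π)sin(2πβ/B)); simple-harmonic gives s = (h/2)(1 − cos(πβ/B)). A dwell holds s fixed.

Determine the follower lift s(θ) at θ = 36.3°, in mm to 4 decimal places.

seg 1 [0°–24°] uniform, h=15: full span → s += 15 → s = 15.0000
seg 2 [24°–67.9°] simple-harmonic, h=-5: θ=36.3° here. β=12.3, B=43.9. -5/2·(1 − cos(π·0.2802)) = -0.9075 → s = 14.0925

14.0925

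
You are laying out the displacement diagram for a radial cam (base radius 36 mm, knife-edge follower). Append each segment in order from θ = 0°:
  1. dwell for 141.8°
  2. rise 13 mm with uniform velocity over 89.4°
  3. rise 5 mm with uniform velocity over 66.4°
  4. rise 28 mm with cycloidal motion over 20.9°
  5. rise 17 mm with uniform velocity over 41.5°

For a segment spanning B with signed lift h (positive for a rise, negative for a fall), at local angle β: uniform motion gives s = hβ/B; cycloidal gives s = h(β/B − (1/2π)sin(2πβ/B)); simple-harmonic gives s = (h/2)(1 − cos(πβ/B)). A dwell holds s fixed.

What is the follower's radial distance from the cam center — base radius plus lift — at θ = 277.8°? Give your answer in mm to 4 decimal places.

seg 1 [0°–141.8°] dwell: s stays 0.0000
seg 2 [141.8°–231.2°] uniform, h=13: full span → s += 13 → s = 13.0000
seg 3 [231.2°–297.6°] uniform, h=5: θ=277.8° here. β=46.6, B=66.4. 5·46.6/66.4 = 3.5090 → s = 16.5090
radial distance = base radius + s = 36 + 16.5090 = 52.5090

52.5090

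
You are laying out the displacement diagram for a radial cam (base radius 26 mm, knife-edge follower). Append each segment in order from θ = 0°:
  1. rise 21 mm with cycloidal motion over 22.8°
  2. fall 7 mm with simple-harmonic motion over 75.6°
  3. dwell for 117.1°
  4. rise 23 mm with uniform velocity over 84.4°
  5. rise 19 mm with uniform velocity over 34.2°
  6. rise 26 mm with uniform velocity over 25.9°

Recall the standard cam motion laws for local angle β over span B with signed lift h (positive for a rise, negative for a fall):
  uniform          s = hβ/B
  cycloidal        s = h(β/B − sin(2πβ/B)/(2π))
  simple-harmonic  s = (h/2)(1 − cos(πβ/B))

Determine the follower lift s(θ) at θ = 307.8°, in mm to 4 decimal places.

seg 1 [0°–22.8°] cycloidal, h=21: full span → s += 21 → s = 21.0000
seg 2 [22.8°–98.4°] simple-harmonic, h=-7: full span → s += -7 → s = 14.0000
seg 3 [98.4°–215.5°] dwell: s stays 14.0000
seg 4 [215.5°–299.9°] uniform, h=23: full span → s += 23 → s = 37.0000
seg 5 [299.9°–334.1°] uniform, h=19: θ=307.8° here. β=7.9, B=34.2. 19·7.9/34.2 = 4.3889 → s = 41.3889

41.3889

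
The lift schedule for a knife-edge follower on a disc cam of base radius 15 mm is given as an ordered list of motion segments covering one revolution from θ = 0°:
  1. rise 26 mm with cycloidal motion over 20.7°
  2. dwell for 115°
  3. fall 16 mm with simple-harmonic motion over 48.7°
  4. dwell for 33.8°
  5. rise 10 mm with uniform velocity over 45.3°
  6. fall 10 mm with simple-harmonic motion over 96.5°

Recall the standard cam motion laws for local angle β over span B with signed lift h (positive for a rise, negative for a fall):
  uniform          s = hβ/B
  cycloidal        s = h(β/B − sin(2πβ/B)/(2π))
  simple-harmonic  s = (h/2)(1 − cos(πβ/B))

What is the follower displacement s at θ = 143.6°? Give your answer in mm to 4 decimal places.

seg 1 [0°–20.7°] cycloidal, h=26: full span → s += 26 → s = 26.0000
seg 2 [20.7°–135.7°] dwell: s stays 26.0000
seg 3 [135.7°–184.4°] simple-harmonic, h=-16: θ=143.6° here. β=7.9, B=48.7. -16/2·(1 − cos(π·0.1622)) = -1.0166 → s = 24.9834

24.9834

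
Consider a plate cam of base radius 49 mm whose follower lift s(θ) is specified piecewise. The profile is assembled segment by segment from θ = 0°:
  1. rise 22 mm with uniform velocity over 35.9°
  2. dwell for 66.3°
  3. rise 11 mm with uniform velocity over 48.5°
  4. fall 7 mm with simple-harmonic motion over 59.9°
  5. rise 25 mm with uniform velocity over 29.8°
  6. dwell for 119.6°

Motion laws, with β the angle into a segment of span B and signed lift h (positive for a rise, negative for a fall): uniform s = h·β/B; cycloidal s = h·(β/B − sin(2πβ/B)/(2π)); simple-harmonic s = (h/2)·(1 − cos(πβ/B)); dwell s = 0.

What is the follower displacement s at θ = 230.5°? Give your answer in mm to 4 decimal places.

seg 1 [0°–35.9°] uniform, h=22: full span → s += 22 → s = 22.0000
seg 2 [35.9°–102.2°] dwell: s stays 22.0000
seg 3 [102.2°–150.7°] uniform, h=11: full span → s += 11 → s = 33.0000
seg 4 [150.7°–210.6°] simple-harmonic, h=-7: full span → s += -7 → s = 26.0000
seg 5 [210.6°–240.4°] uniform, h=25: θ=230.5° here. β=19.9, B=29.8. 25·19.9/29.8 = 16.6946 → s = 42.6946

42.6946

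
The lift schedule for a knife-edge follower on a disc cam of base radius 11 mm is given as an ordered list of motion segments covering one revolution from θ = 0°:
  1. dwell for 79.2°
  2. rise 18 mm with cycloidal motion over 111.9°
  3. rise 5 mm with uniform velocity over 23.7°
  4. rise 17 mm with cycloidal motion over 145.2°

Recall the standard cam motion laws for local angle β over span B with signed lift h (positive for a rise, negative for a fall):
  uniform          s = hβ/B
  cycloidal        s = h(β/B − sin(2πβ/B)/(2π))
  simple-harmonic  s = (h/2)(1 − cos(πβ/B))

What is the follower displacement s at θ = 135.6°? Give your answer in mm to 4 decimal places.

seg 1 [0°–79.2°] dwell: s stays 0.0000
seg 2 [79.2°–191.1°] cycloidal, h=18: θ=135.6° here. β=56.4, B=111.9. 18·(0.5040 − sin(2π·0.5040)/(2π)) = 9.1448 → s = 9.1448

9.1448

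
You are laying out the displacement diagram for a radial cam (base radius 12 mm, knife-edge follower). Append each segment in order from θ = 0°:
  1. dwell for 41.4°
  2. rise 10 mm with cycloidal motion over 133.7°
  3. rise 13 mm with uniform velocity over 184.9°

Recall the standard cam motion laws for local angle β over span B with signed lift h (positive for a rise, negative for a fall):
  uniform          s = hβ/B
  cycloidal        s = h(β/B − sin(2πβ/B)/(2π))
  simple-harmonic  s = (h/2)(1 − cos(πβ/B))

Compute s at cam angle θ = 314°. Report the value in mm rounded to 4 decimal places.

seg 1 [0°–41.4°] dwell: s stays 0.0000
seg 2 [41.4°–175.1°] cycloidal, h=10: full span → s += 10 → s = 10.0000
seg 3 [175.1°–360°] uniform, h=13: θ=314° here. β=138.9, B=184.9. 13·138.9/184.9 = 9.7658 → s = 19.7658

19.7658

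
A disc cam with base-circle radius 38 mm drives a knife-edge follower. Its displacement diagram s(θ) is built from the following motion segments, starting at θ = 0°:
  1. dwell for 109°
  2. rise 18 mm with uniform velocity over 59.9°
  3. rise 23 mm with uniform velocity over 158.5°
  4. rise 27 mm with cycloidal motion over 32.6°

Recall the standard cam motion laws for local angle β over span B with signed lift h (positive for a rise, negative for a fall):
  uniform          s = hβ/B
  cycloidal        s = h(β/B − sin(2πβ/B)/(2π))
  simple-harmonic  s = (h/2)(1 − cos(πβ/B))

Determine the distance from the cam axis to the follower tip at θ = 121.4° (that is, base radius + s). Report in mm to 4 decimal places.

seg 1 [0°–109°] dwell: s stays 0.0000
seg 2 [109°–168.9°] uniform, h=18: θ=121.4° here. β=12.4, B=59.9. 18·12.4/59.9 = 3.7262 → s = 3.7262
radial distance = base radius + s = 38 + 3.7262 = 41.7262

41.7262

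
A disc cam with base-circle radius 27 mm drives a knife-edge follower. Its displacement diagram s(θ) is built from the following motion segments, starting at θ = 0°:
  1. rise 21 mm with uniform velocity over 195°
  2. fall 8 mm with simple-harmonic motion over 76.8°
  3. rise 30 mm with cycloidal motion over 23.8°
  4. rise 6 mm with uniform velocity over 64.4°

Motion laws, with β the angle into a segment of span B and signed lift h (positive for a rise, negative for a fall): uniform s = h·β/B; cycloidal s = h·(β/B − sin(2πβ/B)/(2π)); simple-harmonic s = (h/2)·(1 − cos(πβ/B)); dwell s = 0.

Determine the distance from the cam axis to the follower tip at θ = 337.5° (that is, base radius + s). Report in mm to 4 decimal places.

seg 1 [0°–195°] uniform, h=21: full span → s += 21 → s = 21.0000
seg 2 [195°–271.8°] simple-harmonic, h=-8: full span → s += -8 → s = 13.0000
seg 3 [271.8°–295.6°] cycloidal, h=30: full span → s += 30 → s = 43.0000
seg 4 [295.6°–360°] uniform, h=6: θ=337.5° here. β=41.9, B=64.4. 6·41.9/64.4 = 3.9037 → s = 46.9037
radial distance = base radius + s = 27 + 46.9037 = 73.9037

73.9037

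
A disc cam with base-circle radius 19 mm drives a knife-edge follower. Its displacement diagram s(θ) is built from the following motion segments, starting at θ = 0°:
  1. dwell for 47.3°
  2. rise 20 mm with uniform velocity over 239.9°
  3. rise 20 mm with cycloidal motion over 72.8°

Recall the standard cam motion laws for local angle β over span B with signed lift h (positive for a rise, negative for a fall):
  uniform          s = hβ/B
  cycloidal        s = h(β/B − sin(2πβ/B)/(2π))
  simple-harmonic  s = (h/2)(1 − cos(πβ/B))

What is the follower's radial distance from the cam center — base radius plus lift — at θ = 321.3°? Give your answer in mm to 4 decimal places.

seg 1 [0°–47.3°] dwell: s stays 0.0000
seg 2 [47.3°–287.2°] uniform, h=20: full span → s += 20 → s = 20.0000
seg 3 [287.2°–360°] cycloidal, h=20: θ=321.3° here. β=34.1, B=72.8. 20·(0.4684 − sin(2π·0.4684)/(2π)) = 8.7404 → s = 28.7404
radial distance = base radius + s = 19 + 28.7404 = 47.7404

47.7404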